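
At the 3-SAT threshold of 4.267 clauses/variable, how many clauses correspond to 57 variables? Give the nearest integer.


The 3-SAT phase transition occurs at approximately 4.267 clauses per variable.
m = 4.267 * 57 = 243.219.
Rounded to nearest integer: 243.

243


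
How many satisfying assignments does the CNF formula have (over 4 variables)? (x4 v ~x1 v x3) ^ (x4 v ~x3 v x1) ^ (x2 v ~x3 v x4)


Enumerate all 16 truth assignments over 4 variables.
Test each against every clause.
Satisfying assignments found: 11.

11


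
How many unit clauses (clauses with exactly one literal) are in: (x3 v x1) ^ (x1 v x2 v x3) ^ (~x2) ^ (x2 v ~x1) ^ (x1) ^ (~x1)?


A unit clause contains exactly one literal.
Unit clauses found: (~x2), (x1), (~x1).
Count = 3.

3


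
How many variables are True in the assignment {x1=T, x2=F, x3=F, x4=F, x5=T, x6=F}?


The weight is the number of variables assigned True.
True variables: x1, x5.
Weight = 2.

2


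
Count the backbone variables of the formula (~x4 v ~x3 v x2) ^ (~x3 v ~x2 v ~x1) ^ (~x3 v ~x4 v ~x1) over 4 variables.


Find all satisfying assignments: 12 model(s).
Check which variables have the same value in every model.
No variable is fixed across all models.
Backbone size = 0.

0


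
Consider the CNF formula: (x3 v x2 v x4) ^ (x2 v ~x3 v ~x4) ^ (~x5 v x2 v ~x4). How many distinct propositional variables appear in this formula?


Identify each distinct variable in the formula.
Variables found: x2, x3, x4, x5.
Total distinct variables = 4.

4


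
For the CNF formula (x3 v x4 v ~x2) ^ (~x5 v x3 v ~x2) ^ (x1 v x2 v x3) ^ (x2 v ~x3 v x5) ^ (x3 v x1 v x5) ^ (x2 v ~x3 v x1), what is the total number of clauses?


Each group enclosed in parentheses joined by ^ is one clause.
Counting the conjuncts: 6 clauses.

6


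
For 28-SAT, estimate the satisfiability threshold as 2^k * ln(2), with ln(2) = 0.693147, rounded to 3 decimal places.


Using the asymptotic formula: threshold ~ 2^k * ln(2).
2^28 = 268435456.
268435456 * 0.693147 = 186065231.02.

186065231.02


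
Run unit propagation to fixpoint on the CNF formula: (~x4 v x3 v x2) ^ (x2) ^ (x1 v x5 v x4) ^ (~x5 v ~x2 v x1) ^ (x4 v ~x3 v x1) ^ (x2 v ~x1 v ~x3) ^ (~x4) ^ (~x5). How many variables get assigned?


Unit propagation repeatedly assigns the literal in any unit clause, then simplifies.
Assignments in order: x2 = T, x4 = F, x5 = F, x1 = T.
No further unit clauses remain.
Total variables assigned = 4.

4


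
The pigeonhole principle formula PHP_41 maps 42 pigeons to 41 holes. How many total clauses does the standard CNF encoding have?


The PHP encoding has two parts:
1) At-least-one-hole clauses: 42 (one per pigeon, each with 41 literals).
2) At-most-one-pigeon-per-hole clauses: 41 holes * C(42,2) = 41 * 861 = 35301.
Total clauses = 42 + 35301 = 35343.

35343


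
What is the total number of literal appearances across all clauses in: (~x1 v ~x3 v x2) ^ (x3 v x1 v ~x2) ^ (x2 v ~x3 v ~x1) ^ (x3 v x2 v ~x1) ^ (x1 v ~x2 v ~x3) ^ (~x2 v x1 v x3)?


Clause lengths: 3, 3, 3, 3, 3, 3.
Sum = 3 + 3 + 3 + 3 + 3 + 3 = 18.

18


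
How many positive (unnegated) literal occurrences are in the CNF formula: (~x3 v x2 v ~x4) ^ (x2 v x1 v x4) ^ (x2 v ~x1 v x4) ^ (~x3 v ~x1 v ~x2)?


Scan each clause for unnegated literals.
Clause 1: 1 positive; Clause 2: 3 positive; Clause 3: 2 positive; Clause 4: 0 positive.
Total positive literal occurrences = 6.

6


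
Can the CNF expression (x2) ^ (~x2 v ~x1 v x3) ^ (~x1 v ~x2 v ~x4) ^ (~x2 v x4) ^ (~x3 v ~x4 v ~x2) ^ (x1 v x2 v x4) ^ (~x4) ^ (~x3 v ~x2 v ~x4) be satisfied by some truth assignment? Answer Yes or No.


Check all 16 possible truth assignments.
Number of satisfying assignments found: 0.
The formula is unsatisfiable.

No


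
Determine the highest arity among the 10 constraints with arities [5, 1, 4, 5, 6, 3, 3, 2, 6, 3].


The arities are: 5, 1, 4, 5, 6, 3, 3, 2, 6, 3.
Scan for the maximum value.
Maximum arity = 6.

6


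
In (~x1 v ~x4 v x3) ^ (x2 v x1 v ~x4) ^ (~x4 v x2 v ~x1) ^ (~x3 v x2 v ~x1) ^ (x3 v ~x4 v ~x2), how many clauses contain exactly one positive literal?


A definite clause has exactly one positive literal.
Clause 1: 1 positive -> definite
Clause 2: 2 positive -> not definite
Clause 3: 1 positive -> definite
Clause 4: 1 positive -> definite
Clause 5: 1 positive -> definite
Definite clause count = 4.

4


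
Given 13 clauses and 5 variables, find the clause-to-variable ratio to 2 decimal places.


Clause-to-variable ratio = clauses / variables.
13 / 5 = 2.6.

2.6


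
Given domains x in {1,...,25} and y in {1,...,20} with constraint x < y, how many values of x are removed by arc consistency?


For the constraint x < y, x needs a supporting value in y's domain.
x can be at most 19 (one less than y's maximum).
Valid x values from domain: 19 out of 25.
Pruned = 25 - 19 = 6.

6


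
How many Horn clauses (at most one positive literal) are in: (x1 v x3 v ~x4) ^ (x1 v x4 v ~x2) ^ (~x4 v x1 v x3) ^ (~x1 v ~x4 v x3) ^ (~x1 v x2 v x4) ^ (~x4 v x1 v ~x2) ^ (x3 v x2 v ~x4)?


A Horn clause has at most one positive literal.
Clause 1: 2 positive lit(s) -> not Horn
Clause 2: 2 positive lit(s) -> not Horn
Clause 3: 2 positive lit(s) -> not Horn
Clause 4: 1 positive lit(s) -> Horn
Clause 5: 2 positive lit(s) -> not Horn
Clause 6: 1 positive lit(s) -> Horn
Clause 7: 2 positive lit(s) -> not Horn
Total Horn clauses = 2.

2


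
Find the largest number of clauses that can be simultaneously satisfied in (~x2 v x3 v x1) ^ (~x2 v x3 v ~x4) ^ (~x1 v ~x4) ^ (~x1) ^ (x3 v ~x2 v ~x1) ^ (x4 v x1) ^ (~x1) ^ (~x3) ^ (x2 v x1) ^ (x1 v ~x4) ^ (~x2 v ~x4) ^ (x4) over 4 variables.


Enumerate all 16 truth assignments.
For each, count how many of the 12 clauses are satisfied.
The formula is not fully satisfiable, so the maximum is below 12.
Maximum simultaneously satisfiable clauses = 10.

10


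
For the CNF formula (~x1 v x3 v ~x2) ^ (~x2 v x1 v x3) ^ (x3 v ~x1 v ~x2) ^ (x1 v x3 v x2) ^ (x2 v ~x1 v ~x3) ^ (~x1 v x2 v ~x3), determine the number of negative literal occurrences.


Scan each clause for negated literals.
Clause 1: 2 negative; Clause 2: 1 negative; Clause 3: 2 negative; Clause 4: 0 negative; Clause 5: 2 negative; Clause 6: 2 negative.
Total negative literal occurrences = 9.

9


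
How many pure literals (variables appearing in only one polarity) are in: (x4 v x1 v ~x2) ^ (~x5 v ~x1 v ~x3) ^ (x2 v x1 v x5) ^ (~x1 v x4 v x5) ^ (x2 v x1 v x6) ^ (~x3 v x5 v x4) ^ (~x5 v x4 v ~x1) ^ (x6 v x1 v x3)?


A pure literal appears in only one polarity across all clauses.
Pure literals: x4 (positive only), x6 (positive only).
Count = 2.

2


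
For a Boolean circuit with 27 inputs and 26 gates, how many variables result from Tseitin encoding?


The Tseitin transformation introduces one auxiliary variable per gate.
Total variables = inputs + gates = 27 + 26 = 53.

53


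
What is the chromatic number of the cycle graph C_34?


A cycle on an even number of vertices is bipartite: alternate two colors around the cycle.
Since 34 is even, two colors suffice, and at least two are needed because the graph has edges.
Chromatic number = 2.

2


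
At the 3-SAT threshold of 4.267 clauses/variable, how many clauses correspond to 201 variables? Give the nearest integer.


The 3-SAT phase transition occurs at approximately 4.267 clauses per variable.
m = 4.267 * 201 = 857.667.
Rounded to nearest integer: 858.

858


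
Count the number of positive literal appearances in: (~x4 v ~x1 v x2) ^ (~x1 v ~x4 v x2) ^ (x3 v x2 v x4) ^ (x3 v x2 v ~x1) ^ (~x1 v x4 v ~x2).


Scan each clause for unnegated literals.
Clause 1: 1 positive; Clause 2: 1 positive; Clause 3: 3 positive; Clause 4: 2 positive; Clause 5: 1 positive.
Total positive literal occurrences = 8.

8


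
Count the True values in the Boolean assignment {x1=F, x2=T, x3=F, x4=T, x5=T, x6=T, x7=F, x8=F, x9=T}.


The weight is the number of variables assigned True.
True variables: x2, x4, x5, x6, x9.
Weight = 5.

5


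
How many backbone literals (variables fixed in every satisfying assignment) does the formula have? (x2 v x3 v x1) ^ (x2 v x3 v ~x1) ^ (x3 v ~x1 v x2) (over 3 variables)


Find all satisfying assignments: 6 model(s).
Check which variables have the same value in every model.
No variable is fixed across all models.
Backbone size = 0.

0


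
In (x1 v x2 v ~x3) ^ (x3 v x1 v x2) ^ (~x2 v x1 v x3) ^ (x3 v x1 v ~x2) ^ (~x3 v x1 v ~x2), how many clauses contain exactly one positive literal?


A definite clause has exactly one positive literal.
Clause 1: 2 positive -> not definite
Clause 2: 3 positive -> not definite
Clause 3: 2 positive -> not definite
Clause 4: 2 positive -> not definite
Clause 5: 1 positive -> definite
Definite clause count = 1.

1


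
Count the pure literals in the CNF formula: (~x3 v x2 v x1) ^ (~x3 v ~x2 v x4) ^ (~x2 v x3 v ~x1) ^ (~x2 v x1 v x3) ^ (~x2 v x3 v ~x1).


A pure literal appears in only one polarity across all clauses.
Pure literals: x4 (positive only).
Count = 1.

1


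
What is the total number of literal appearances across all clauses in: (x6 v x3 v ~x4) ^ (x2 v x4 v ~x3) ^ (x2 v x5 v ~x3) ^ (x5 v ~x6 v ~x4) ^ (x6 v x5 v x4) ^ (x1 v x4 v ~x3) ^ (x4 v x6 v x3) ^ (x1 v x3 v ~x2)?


Clause lengths: 3, 3, 3, 3, 3, 3, 3, 3.
Sum = 3 + 3 + 3 + 3 + 3 + 3 + 3 + 3 = 24.

24


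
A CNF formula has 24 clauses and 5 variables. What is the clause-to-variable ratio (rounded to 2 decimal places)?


Clause-to-variable ratio = clauses / variables.
24 / 5 = 4.8.

4.8


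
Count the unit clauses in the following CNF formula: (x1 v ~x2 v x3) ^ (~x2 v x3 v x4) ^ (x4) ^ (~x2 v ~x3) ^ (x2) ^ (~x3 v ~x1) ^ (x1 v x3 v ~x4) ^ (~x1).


A unit clause contains exactly one literal.
Unit clauses found: (x4), (x2), (~x1).
Count = 3.

3


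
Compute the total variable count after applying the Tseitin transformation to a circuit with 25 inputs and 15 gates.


The Tseitin transformation introduces one auxiliary variable per gate.
Total variables = inputs + gates = 25 + 15 = 40.

40


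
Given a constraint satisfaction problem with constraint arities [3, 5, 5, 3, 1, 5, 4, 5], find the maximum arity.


The arities are: 3, 5, 5, 3, 1, 5, 4, 5.
Scan for the maximum value.
Maximum arity = 5.

5


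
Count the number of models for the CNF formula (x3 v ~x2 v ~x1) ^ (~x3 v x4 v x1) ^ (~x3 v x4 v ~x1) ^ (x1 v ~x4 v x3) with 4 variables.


Enumerate all 16 truth assignments over 4 variables.
Test each against every clause.
Satisfying assignments found: 8.

8


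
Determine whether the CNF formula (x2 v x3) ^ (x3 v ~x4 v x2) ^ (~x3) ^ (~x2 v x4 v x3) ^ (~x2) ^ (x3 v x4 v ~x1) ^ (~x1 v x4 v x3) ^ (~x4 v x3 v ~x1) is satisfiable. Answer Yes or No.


Check all 16 possible truth assignments.
Number of satisfying assignments found: 0.
The formula is unsatisfiable.

No


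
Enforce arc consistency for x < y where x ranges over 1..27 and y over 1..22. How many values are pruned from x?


For the constraint x < y, x needs a supporting value in y's domain.
x can be at most 21 (one less than y's maximum).
Valid x values from domain: 21 out of 27.
Pruned = 27 - 21 = 6.

6


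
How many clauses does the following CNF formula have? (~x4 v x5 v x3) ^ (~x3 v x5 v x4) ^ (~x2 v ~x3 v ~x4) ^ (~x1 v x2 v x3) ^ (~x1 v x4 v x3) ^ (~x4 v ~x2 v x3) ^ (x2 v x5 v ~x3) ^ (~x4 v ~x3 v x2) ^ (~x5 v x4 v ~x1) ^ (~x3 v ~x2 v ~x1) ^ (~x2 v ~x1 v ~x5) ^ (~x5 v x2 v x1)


Each group enclosed in parentheses joined by ^ is one clause.
Counting the conjuncts: 12 clauses.

12


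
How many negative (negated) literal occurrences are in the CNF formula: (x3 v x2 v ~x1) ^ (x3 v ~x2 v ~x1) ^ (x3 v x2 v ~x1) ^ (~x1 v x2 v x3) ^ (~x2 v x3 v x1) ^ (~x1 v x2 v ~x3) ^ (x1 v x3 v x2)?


Scan each clause for negated literals.
Clause 1: 1 negative; Clause 2: 2 negative; Clause 3: 1 negative; Clause 4: 1 negative; Clause 5: 1 negative; Clause 6: 2 negative; Clause 7: 0 negative.
Total negative literal occurrences = 8.

8


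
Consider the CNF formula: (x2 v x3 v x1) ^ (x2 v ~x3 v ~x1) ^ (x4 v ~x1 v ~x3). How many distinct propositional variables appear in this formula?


Identify each distinct variable in the formula.
Variables found: x1, x2, x3, x4.
Total distinct variables = 4.

4


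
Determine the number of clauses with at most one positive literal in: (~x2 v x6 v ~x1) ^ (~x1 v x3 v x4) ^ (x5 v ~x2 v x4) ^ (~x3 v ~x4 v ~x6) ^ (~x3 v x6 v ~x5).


A Horn clause has at most one positive literal.
Clause 1: 1 positive lit(s) -> Horn
Clause 2: 2 positive lit(s) -> not Horn
Clause 3: 2 positive lit(s) -> not Horn
Clause 4: 0 positive lit(s) -> Horn
Clause 5: 1 positive lit(s) -> Horn
Total Horn clauses = 3.

3


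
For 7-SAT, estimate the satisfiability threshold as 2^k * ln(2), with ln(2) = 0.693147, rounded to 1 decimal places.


Using the asymptotic formula: threshold ~ 2^k * ln(2).
2^7 = 128.
128 * 0.693147 = 88.7.

88.7


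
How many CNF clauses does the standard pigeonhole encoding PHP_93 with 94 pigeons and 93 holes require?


The PHP encoding has two parts:
1) At-least-one-hole clauses: 94 (one per pigeon, each with 93 literals).
2) At-most-one-pigeon-per-hole clauses: 93 holes * C(94,2) = 93 * 4371 = 406503.
Total clauses = 94 + 406503 = 406597.

406597


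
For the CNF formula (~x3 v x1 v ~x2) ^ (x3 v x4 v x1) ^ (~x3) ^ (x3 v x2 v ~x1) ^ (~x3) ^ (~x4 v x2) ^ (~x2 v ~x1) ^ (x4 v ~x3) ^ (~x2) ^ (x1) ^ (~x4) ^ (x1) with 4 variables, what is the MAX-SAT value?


Enumerate all 16 truth assignments.
For each, count how many of the 12 clauses are satisfied.
The formula is not fully satisfiable, so the maximum is below 12.
Maximum simultaneously satisfiable clauses = 11.

11


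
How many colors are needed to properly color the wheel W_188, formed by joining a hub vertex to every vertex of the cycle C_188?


W_188 consists of the cycle C_188 together with a hub vertex adjacent to every cycle vertex.
The cycle C_188 needs 2 colors (even cycle -> 2).
The hub is adjacent to every cycle vertex, so it must receive a new color distinct from all of them.
Chromatic number = 2 + 1 = 3.

3


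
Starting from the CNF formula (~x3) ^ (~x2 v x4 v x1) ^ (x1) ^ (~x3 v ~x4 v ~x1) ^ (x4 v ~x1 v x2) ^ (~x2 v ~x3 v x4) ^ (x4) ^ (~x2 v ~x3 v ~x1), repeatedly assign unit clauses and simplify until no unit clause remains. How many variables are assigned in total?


Unit propagation repeatedly assigns the literal in any unit clause, then simplifies.
Assignments in order: x3 = F, x1 = T, x4 = T.
No further unit clauses remain.
Total variables assigned = 3.

3


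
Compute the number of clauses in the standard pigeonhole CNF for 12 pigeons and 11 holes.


The PHP encoding has two parts:
1) At-least-one-hole clauses: 12 (one per pigeon, each with 11 literals).
2) At-most-one-pigeon-per-hole clauses: 11 holes * C(12,2) = 11 * 66 = 726.
Total clauses = 12 + 726 = 738.

738


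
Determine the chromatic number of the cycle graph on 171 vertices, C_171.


An odd cycle cannot be 2-colored: alternating two colors around the cycle returns to the start with a conflict.
Since 171 is odd, three colors are required (and three suffice).
Chromatic number = 3.

3


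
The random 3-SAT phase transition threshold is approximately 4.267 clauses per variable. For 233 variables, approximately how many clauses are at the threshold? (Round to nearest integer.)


The 3-SAT phase transition occurs at approximately 4.267 clauses per variable.
m = 4.267 * 233 = 994.211.
Rounded to nearest integer: 994.

994


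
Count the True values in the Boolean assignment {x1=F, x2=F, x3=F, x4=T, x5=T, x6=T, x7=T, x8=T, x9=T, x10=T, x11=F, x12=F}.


The weight is the number of variables assigned True.
True variables: x4, x5, x6, x7, x8, x9, x10.
Weight = 7.

7


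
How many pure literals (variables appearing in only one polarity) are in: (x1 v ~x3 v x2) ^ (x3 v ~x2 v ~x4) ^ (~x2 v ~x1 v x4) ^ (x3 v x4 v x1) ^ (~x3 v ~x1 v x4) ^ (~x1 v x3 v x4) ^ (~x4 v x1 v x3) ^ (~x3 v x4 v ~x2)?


A pure literal appears in only one polarity across all clauses.
No pure literals found.
Count = 0.

0


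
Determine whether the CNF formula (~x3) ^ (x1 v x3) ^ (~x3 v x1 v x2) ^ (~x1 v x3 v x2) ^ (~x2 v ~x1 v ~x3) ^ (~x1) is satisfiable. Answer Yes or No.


Check all 8 possible truth assignments.
Number of satisfying assignments found: 0.
The formula is unsatisfiable.

No


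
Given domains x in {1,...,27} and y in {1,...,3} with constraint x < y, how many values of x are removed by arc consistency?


For the constraint x < y, x needs a supporting value in y's domain.
x can be at most 2 (one less than y's maximum).
Valid x values from domain: 2 out of 27.
Pruned = 27 - 2 = 25.

25


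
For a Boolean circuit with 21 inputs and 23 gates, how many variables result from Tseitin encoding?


The Tseitin transformation introduces one auxiliary variable per gate.
Total variables = inputs + gates = 21 + 23 = 44.

44


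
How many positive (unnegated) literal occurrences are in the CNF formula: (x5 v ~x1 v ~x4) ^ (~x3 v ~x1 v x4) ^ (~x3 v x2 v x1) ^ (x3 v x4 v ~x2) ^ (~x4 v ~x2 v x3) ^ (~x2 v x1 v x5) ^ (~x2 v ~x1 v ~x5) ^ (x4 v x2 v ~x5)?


Scan each clause for unnegated literals.
Clause 1: 1 positive; Clause 2: 1 positive; Clause 3: 2 positive; Clause 4: 2 positive; Clause 5: 1 positive; Clause 6: 2 positive; Clause 7: 0 positive; Clause 8: 2 positive.
Total positive literal occurrences = 11.

11


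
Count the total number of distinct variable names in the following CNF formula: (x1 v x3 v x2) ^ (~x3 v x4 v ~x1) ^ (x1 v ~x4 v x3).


Identify each distinct variable in the formula.
Variables found: x1, x2, x3, x4.
Total distinct variables = 4.

4


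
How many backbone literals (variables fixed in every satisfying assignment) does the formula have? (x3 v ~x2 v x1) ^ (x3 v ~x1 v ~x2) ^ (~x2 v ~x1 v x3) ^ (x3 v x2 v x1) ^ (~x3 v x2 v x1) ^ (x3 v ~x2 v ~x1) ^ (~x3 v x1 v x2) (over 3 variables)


Find all satisfying assignments: 4 model(s).
Check which variables have the same value in every model.
No variable is fixed across all models.
Backbone size = 0.

0


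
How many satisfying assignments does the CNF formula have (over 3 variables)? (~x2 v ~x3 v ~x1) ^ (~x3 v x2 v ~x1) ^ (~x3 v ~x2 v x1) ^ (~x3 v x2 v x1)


Enumerate all 8 truth assignments over 3 variables.
Test each against every clause.
Satisfying assignments found: 4.

4


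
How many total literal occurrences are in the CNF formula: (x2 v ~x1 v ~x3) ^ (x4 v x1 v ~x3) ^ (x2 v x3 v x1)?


Clause lengths: 3, 3, 3.
Sum = 3 + 3 + 3 = 9.

9


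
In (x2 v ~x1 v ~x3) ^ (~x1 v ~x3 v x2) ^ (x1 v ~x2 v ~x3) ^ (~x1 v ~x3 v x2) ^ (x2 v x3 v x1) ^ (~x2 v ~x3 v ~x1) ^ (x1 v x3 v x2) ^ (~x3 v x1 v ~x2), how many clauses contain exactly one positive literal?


A definite clause has exactly one positive literal.
Clause 1: 1 positive -> definite
Clause 2: 1 positive -> definite
Clause 3: 1 positive -> definite
Clause 4: 1 positive -> definite
Clause 5: 3 positive -> not definite
Clause 6: 0 positive -> not definite
Clause 7: 3 positive -> not definite
Clause 8: 1 positive -> definite
Definite clause count = 5.

5


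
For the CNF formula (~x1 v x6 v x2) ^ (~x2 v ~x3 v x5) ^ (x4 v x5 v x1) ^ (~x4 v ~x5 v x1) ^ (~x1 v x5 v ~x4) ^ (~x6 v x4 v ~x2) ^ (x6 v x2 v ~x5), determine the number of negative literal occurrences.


Scan each clause for negated literals.
Clause 1: 1 negative; Clause 2: 2 negative; Clause 3: 0 negative; Clause 4: 2 negative; Clause 5: 2 negative; Clause 6: 2 negative; Clause 7: 1 negative.
Total negative literal occurrences = 10.

10


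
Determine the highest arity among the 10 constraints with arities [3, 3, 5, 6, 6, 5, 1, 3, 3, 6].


The arities are: 3, 3, 5, 6, 6, 5, 1, 3, 3, 6.
Scan for the maximum value.
Maximum arity = 6.

6


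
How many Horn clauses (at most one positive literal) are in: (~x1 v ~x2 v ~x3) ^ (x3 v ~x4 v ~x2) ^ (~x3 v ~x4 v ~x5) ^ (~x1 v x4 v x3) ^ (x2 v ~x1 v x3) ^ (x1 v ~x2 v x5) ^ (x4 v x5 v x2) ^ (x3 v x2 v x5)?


A Horn clause has at most one positive literal.
Clause 1: 0 positive lit(s) -> Horn
Clause 2: 1 positive lit(s) -> Horn
Clause 3: 0 positive lit(s) -> Horn
Clause 4: 2 positive lit(s) -> not Horn
Clause 5: 2 positive lit(s) -> not Horn
Clause 6: 2 positive lit(s) -> not Horn
Clause 7: 3 positive lit(s) -> not Horn
Clause 8: 3 positive lit(s) -> not Horn
Total Horn clauses = 3.

3


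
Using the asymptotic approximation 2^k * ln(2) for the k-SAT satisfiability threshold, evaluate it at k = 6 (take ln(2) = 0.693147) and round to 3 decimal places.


Using the asymptotic formula: threshold ~ 2^k * ln(2).
2^6 = 64.
64 * 0.693147 = 44.361.

44.361


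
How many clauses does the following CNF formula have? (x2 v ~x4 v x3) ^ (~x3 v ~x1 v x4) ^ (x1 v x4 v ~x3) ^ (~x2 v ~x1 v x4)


Each group enclosed in parentheses joined by ^ is one clause.
Counting the conjuncts: 4 clauses.

4


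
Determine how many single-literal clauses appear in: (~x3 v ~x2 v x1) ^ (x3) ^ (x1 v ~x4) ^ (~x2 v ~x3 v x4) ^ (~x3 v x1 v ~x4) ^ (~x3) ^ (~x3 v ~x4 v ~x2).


A unit clause contains exactly one literal.
Unit clauses found: (x3), (~x3).
Count = 2.

2


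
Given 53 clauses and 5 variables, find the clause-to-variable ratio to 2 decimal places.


Clause-to-variable ratio = clauses / variables.
53 / 5 = 10.6.

10.6


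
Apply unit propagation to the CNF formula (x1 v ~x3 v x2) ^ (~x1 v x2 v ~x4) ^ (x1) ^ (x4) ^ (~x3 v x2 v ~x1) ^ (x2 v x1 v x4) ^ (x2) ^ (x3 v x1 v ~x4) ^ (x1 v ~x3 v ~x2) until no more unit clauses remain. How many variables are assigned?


Unit propagation repeatedly assigns the literal in any unit clause, then simplifies.
Assignments in order: x1 = T, x4 = T, x2 = T.
No further unit clauses remain.
Total variables assigned = 3.

3


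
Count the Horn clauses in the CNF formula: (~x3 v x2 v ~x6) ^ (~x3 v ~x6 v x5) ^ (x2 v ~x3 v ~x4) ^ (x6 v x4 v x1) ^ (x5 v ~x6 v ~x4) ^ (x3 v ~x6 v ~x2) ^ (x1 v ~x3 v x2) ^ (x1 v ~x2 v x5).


A Horn clause has at most one positive literal.
Clause 1: 1 positive lit(s) -> Horn
Clause 2: 1 positive lit(s) -> Horn
Clause 3: 1 positive lit(s) -> Horn
Clause 4: 3 positive lit(s) -> not Horn
Clause 5: 1 positive lit(s) -> Horn
Clause 6: 1 positive lit(s) -> Horn
Clause 7: 2 positive lit(s) -> not Horn
Clause 8: 2 positive lit(s) -> not Horn
Total Horn clauses = 5.

5


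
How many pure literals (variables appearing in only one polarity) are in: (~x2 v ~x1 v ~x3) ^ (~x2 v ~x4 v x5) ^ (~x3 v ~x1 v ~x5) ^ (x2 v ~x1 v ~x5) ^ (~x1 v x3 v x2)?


A pure literal appears in only one polarity across all clauses.
Pure literals: x1 (negative only), x4 (negative only).
Count = 2.

2


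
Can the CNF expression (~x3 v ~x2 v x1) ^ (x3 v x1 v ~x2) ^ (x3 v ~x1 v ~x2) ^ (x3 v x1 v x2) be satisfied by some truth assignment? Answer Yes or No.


Check all 8 possible truth assignments.
Number of satisfying assignments found: 4.
The formula is satisfiable.

Yes


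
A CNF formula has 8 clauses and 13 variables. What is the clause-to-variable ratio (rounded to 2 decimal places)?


Clause-to-variable ratio = clauses / variables.
8 / 13 = 0.62.

0.62


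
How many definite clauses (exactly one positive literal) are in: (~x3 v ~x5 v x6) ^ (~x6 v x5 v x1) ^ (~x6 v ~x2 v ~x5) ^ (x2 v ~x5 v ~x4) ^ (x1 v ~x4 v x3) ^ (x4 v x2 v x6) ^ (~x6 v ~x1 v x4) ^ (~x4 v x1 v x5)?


A definite clause has exactly one positive literal.
Clause 1: 1 positive -> definite
Clause 2: 2 positive -> not definite
Clause 3: 0 positive -> not definite
Clause 4: 1 positive -> definite
Clause 5: 2 positive -> not definite
Clause 6: 3 positive -> not definite
Clause 7: 1 positive -> definite
Clause 8: 2 positive -> not definite
Definite clause count = 3.

3


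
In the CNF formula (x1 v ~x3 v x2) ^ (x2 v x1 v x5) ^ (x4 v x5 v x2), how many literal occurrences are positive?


Scan each clause for unnegated literals.
Clause 1: 2 positive; Clause 2: 3 positive; Clause 3: 3 positive.
Total positive literal occurrences = 8.

8


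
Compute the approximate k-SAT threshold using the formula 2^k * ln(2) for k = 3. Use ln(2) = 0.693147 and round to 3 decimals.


Using the asymptotic formula: threshold ~ 2^k * ln(2).
2^3 = 8.
8 * 0.693147 = 5.545.

5.545


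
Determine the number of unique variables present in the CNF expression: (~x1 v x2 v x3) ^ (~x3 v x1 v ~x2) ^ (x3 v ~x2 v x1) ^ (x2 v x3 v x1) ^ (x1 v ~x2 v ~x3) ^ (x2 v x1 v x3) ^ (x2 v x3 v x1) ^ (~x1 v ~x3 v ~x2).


Identify each distinct variable in the formula.
Variables found: x1, x2, x3.
Total distinct variables = 3.

3


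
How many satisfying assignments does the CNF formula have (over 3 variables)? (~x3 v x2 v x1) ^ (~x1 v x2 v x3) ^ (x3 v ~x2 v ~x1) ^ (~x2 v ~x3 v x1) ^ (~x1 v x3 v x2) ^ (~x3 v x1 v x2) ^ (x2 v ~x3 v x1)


Enumerate all 8 truth assignments over 3 variables.
Test each against every clause.
Satisfying assignments found: 4.

4


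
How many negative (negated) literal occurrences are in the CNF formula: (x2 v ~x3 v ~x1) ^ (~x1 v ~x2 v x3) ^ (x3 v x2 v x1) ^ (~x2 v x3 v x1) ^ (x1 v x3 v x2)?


Scan each clause for negated literals.
Clause 1: 2 negative; Clause 2: 2 negative; Clause 3: 0 negative; Clause 4: 1 negative; Clause 5: 0 negative.
Total negative literal occurrences = 5.

5


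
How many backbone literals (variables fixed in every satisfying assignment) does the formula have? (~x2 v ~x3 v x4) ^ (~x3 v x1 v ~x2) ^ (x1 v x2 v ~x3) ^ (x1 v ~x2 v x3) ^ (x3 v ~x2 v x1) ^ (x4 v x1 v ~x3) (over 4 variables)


Find all satisfying assignments: 9 model(s).
Check which variables have the same value in every model.
No variable is fixed across all models.
Backbone size = 0.

0


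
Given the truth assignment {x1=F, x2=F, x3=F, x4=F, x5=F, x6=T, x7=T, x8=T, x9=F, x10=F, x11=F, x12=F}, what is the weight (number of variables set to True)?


The weight is the number of variables assigned True.
True variables: x6, x7, x8.
Weight = 3.

3


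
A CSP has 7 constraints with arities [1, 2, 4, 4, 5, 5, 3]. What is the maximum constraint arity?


The arities are: 1, 2, 4, 4, 5, 5, 3.
Scan for the maximum value.
Maximum arity = 5.

5


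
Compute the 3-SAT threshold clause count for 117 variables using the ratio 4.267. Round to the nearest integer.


The 3-SAT phase transition occurs at approximately 4.267 clauses per variable.
m = 4.267 * 117 = 499.239.
Rounded to nearest integer: 499.

499


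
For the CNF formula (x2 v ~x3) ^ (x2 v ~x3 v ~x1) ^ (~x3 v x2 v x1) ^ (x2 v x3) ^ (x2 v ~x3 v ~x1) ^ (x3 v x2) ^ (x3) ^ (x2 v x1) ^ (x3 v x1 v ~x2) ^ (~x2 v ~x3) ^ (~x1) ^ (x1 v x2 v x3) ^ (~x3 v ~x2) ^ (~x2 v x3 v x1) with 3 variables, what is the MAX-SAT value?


Enumerate all 8 truth assignments.
For each, count how many of the 14 clauses are satisfied.
The formula is not fully satisfiable, so the maximum is below 14.
Maximum simultaneously satisfiable clauses = 12.

12


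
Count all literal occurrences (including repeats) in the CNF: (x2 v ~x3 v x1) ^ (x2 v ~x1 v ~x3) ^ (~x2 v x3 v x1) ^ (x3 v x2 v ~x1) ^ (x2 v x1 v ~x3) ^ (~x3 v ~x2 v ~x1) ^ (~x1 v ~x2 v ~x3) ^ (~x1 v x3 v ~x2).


Clause lengths: 3, 3, 3, 3, 3, 3, 3, 3.
Sum = 3 + 3 + 3 + 3 + 3 + 3 + 3 + 3 = 24.

24


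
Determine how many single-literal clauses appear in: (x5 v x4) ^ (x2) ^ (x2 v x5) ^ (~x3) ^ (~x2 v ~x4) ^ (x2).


A unit clause contains exactly one literal.
Unit clauses found: (x2), (~x3), (x2).
Count = 3.

3


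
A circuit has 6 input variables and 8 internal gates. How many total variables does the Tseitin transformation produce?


The Tseitin transformation introduces one auxiliary variable per gate.
Total variables = inputs + gates = 6 + 8 = 14.

14


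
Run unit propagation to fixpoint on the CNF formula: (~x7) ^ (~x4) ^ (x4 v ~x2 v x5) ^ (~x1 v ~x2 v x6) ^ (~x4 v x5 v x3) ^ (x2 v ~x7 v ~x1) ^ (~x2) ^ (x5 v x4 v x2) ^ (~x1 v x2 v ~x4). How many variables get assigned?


Unit propagation repeatedly assigns the literal in any unit clause, then simplifies.
Assignments in order: x7 = F, x4 = F, x2 = F, x5 = T.
No further unit clauses remain.
Total variables assigned = 4.

4


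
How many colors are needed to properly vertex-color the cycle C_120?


A cycle on an even number of vertices is bipartite: alternate two colors around the cycle.
Since 120 is even, two colors suffice, and at least two are needed because the graph has edges.
Chromatic number = 2.

2


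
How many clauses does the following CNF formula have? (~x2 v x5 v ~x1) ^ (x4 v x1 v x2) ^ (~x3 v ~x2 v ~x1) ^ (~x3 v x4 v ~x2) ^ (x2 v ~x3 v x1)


Each group enclosed in parentheses joined by ^ is one clause.
Counting the conjuncts: 5 clauses.

5


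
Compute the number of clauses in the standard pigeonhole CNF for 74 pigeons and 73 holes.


The PHP encoding has two parts:
1) At-least-one-hole clauses: 74 (one per pigeon, each with 73 literals).
2) At-most-one-pigeon-per-hole clauses: 73 holes * C(74,2) = 73 * 2701 = 197173.
Total clauses = 74 + 197173 = 197247.

197247


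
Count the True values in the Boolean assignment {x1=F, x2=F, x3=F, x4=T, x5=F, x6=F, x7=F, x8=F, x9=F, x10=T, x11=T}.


The weight is the number of variables assigned True.
True variables: x4, x10, x11.
Weight = 3.

3


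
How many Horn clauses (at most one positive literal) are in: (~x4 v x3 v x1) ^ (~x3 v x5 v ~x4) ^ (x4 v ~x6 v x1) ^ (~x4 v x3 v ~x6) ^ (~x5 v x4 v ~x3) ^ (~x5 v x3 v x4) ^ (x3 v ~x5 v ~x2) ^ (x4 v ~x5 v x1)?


A Horn clause has at most one positive literal.
Clause 1: 2 positive lit(s) -> not Horn
Clause 2: 1 positive lit(s) -> Horn
Clause 3: 2 positive lit(s) -> not Horn
Clause 4: 1 positive lit(s) -> Horn
Clause 5: 1 positive lit(s) -> Horn
Clause 6: 2 positive lit(s) -> not Horn
Clause 7: 1 positive lit(s) -> Horn
Clause 8: 2 positive lit(s) -> not Horn
Total Horn clauses = 4.

4


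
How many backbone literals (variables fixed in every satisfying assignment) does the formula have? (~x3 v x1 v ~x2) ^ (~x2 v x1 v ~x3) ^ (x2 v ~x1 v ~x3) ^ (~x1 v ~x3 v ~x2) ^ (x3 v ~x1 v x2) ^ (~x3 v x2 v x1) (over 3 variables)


Find all satisfying assignments: 3 model(s).
Check which variables have the same value in every model.
Fixed variables: x3=F.
Backbone size = 1.

1


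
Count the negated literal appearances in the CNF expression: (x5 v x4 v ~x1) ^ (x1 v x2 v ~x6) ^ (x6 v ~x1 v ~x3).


Scan each clause for negated literals.
Clause 1: 1 negative; Clause 2: 1 negative; Clause 3: 2 negative.
Total negative literal occurrences = 4.

4


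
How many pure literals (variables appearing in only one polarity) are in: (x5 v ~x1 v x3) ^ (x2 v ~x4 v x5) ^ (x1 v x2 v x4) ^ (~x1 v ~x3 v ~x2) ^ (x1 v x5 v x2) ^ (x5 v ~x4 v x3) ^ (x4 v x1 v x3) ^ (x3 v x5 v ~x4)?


A pure literal appears in only one polarity across all clauses.
Pure literals: x5 (positive only).
Count = 1.

1


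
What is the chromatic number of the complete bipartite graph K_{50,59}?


K_{50,59} is bipartite by definition: the two parts are independent sets, with every edge crossing between them.
Color all vertices in one part with color 1 and all vertices in the other part with color 2.
Since the graph has at least one edge, one color does not suffice.
Chromatic number = 2.

2


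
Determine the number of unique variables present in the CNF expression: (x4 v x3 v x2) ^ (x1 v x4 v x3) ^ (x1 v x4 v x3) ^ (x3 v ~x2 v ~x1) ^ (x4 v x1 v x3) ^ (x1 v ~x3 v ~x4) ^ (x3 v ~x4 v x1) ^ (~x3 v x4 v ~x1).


Identify each distinct variable in the formula.
Variables found: x1, x2, x3, x4.
Total distinct variables = 4.

4


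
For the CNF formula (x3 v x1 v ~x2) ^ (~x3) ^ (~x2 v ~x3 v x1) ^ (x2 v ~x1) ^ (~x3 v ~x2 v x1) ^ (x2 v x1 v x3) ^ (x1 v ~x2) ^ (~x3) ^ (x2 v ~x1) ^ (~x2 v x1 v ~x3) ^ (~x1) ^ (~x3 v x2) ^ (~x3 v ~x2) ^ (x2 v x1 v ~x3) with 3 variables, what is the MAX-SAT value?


Enumerate all 8 truth assignments.
For each, count how many of the 14 clauses are satisfied.
The formula is not fully satisfiable, so the maximum is below 14.
Maximum simultaneously satisfiable clauses = 13.

13


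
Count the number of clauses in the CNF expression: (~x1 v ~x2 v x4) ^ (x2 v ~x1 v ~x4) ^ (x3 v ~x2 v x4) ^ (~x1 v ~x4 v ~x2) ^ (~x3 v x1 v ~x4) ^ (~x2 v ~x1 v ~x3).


Each group enclosed in parentheses joined by ^ is one clause.
Counting the conjuncts: 6 clauses.

6


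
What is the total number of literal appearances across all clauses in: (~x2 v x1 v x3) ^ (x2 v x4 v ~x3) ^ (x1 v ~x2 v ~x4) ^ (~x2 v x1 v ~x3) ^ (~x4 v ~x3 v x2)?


Clause lengths: 3, 3, 3, 3, 3.
Sum = 3 + 3 + 3 + 3 + 3 = 15.

15


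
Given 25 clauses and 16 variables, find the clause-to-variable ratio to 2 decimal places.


Clause-to-variable ratio = clauses / variables.
25 / 16 = 1.56.

1.56


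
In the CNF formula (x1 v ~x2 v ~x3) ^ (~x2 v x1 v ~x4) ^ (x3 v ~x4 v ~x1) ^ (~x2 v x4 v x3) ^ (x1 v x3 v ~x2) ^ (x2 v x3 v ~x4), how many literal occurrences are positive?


Scan each clause for unnegated literals.
Clause 1: 1 positive; Clause 2: 1 positive; Clause 3: 1 positive; Clause 4: 2 positive; Clause 5: 2 positive; Clause 6: 2 positive.
Total positive literal occurrences = 9.

9


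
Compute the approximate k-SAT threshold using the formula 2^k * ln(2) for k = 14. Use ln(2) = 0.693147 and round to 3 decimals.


Using the asymptotic formula: threshold ~ 2^k * ln(2).
2^14 = 16384.
16384 * 0.693147 = 11356.52.

11356.52


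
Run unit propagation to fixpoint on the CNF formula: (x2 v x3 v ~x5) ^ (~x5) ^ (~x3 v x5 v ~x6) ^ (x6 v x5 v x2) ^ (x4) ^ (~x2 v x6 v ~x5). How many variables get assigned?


Unit propagation repeatedly assigns the literal in any unit clause, then simplifies.
Assignments in order: x5 = F, x4 = T.
No further unit clauses remain.
Total variables assigned = 2.

2


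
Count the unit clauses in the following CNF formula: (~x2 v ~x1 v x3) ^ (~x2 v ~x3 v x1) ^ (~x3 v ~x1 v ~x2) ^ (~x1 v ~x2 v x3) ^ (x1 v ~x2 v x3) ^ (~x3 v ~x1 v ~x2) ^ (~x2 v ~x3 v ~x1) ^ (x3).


A unit clause contains exactly one literal.
Unit clauses found: (x3).
Count = 1.

1


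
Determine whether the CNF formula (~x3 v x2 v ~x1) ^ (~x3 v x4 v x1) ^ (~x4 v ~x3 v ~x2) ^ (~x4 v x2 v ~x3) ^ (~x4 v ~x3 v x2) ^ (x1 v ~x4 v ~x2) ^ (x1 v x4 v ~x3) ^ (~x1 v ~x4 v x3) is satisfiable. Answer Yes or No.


Check all 16 possible truth assignments.
Number of satisfying assignments found: 6.
The formula is satisfiable.

Yes


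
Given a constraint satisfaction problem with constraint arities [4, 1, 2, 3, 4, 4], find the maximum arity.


The arities are: 4, 1, 2, 3, 4, 4.
Scan for the maximum value.
Maximum arity = 4.

4


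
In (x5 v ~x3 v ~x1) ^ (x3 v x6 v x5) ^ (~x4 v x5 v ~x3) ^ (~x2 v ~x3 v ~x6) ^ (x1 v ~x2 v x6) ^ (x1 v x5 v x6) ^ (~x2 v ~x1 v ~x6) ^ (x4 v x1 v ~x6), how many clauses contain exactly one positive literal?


A definite clause has exactly one positive literal.
Clause 1: 1 positive -> definite
Clause 2: 3 positive -> not definite
Clause 3: 1 positive -> definite
Clause 4: 0 positive -> not definite
Clause 5: 2 positive -> not definite
Clause 6: 3 positive -> not definite
Clause 7: 0 positive -> not definite
Clause 8: 2 positive -> not definite
Definite clause count = 2.

2


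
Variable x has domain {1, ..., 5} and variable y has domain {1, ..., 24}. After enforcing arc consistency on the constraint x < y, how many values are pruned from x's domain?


For the constraint x < y, x needs a supporting value in y's domain.
x can be at most 23 (one less than y's maximum).
Valid x values from domain: 5 out of 5.
Pruned = 5 - 5 = 0.

0


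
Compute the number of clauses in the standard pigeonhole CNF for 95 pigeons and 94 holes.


The PHP encoding has two parts:
1) At-least-one-hole clauses: 95 (one per pigeon, each with 94 literals).
2) At-most-one-pigeon-per-hole clauses: 94 holes * C(95,2) = 94 * 4465 = 419710.
Total clauses = 95 + 419710 = 419805.

419805


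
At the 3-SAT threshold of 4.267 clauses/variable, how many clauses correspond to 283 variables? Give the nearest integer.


The 3-SAT phase transition occurs at approximately 4.267 clauses per variable.
m = 4.267 * 283 = 1207.561.
Rounded to nearest integer: 1208.

1208


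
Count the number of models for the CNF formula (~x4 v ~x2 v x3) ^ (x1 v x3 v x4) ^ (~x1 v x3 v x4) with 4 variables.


Enumerate all 16 truth assignments over 4 variables.
Test each against every clause.
Satisfying assignments found: 10.

10


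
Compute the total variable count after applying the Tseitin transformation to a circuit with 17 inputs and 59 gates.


The Tseitin transformation introduces one auxiliary variable per gate.
Total variables = inputs + gates = 17 + 59 = 76.

76


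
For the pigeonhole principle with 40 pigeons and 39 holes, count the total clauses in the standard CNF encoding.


The PHP encoding has two parts:
1) At-least-one-hole clauses: 40 (one per pigeon, each with 39 literals).
2) At-most-one-pigeon-per-hole clauses: 39 holes * C(40,2) = 39 * 780 = 30420.
Total clauses = 40 + 30420 = 30460.

30460


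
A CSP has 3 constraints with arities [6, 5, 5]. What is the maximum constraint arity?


The arities are: 6, 5, 5.
Scan for the maximum value.
Maximum arity = 6.

6


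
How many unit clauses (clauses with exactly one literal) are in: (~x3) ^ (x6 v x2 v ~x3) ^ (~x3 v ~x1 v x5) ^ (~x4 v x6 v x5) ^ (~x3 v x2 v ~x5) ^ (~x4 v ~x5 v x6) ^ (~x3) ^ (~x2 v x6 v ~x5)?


A unit clause contains exactly one literal.
Unit clauses found: (~x3), (~x3).
Count = 2.

2


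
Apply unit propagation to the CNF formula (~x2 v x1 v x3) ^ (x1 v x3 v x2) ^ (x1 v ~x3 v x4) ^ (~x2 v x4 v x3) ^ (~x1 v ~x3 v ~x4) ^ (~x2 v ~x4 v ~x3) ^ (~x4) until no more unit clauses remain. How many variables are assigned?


Unit propagation repeatedly assigns the literal in any unit clause, then simplifies.
Assignments in order: x4 = F.
No further unit clauses remain.
Total variables assigned = 1.

1


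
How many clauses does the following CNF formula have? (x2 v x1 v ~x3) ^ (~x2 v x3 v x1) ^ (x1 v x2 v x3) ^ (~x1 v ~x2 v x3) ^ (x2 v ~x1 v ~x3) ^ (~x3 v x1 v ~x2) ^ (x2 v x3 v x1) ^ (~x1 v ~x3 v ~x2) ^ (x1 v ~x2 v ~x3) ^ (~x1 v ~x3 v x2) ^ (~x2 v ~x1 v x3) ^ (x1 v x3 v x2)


Each group enclosed in parentheses joined by ^ is one clause.
Counting the conjuncts: 12 clauses.

12


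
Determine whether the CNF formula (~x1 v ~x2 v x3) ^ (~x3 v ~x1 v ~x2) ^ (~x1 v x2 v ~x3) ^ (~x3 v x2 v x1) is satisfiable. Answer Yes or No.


Check all 8 possible truth assignments.
Number of satisfying assignments found: 4.
The formula is satisfiable.

Yes


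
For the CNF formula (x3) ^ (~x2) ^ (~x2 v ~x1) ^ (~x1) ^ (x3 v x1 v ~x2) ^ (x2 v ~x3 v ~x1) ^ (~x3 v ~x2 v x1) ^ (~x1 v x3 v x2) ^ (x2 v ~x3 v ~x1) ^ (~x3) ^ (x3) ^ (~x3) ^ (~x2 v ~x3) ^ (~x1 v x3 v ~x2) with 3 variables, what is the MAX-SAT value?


Enumerate all 8 truth assignments.
For each, count how many of the 14 clauses are satisfied.
The formula is not fully satisfiable, so the maximum is below 14.
Maximum simultaneously satisfiable clauses = 12.

12


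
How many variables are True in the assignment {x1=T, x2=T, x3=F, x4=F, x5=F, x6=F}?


The weight is the number of variables assigned True.
True variables: x1, x2.
Weight = 2.

2


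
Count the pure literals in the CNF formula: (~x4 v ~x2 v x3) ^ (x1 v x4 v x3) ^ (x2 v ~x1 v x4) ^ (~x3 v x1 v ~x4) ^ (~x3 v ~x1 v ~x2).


A pure literal appears in only one polarity across all clauses.
No pure literals found.
Count = 0.

0


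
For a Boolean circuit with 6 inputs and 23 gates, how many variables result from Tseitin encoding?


The Tseitin transformation introduces one auxiliary variable per gate.
Total variables = inputs + gates = 6 + 23 = 29.

29


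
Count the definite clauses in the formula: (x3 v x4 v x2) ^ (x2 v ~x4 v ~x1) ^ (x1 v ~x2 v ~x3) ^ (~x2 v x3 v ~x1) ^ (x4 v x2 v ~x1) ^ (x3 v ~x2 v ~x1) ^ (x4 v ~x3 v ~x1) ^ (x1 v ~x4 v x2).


A definite clause has exactly one positive literal.
Clause 1: 3 positive -> not definite
Clause 2: 1 positive -> definite
Clause 3: 1 positive -> definite
Clause 4: 1 positive -> definite
Clause 5: 2 positive -> not definite
Clause 6: 1 positive -> definite
Clause 7: 1 positive -> definite
Clause 8: 2 positive -> not definite
Definite clause count = 5.

5
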